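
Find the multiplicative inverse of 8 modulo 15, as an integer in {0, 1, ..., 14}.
Apply the extended Euclidean algorithm to (15, 8), tracking rows (r, s, t) with s·15 + t·8 = r. Each division r_prev = q·r_cur + r_new produces the new row as (previous row) − q·(current row):
  row A: (15, 1, 0)   [1·15 + 0·8 = 15]
  row B: (8, 0, 1)   [0·15 + 1·8 = 8]
  15 = 1·8 + 7   → row C = row A − 1·row B = (7, 1, −1)   [check: 1·15 − 1·8 = 7]
  8 = 1·7 + 1   → row D = row B − 1·row C = (1, −1, 2)   [check: −1·15 + 2·8 = 1]
  7 = 7·1 + 0   → remainder 0, stop. gcd = 1 (last nonzero row D).
The gcd is 1, so 8 is invertible mod 15. The last nonzero row gives −1·15 + 2·8 = 1, so t = 2. So 8^(−1) ≡ 2 (mod 15). Verify: 8 · 2 = 16 ≡ 1 (mod 15). ✓

Final answer: 8^(−1) ≡ 2 (mod 15)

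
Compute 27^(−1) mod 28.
Apply the extended Euclidean algorithm to (28, 27), tracking rows (r, s, t) with s·28 + t·27 = r. Each division r_prev = q·r_cur + r_new produces the new row as (previous row) − q·(current row):
  row A: (28, 1, 0)   [1·28 + 0·27 = 28]
  row B: (27, 0, 1)   [0·28 + 1·27 = 27]
  28 = 1·27 + 1   → row C = row A − 1·row B = (1, 1, −1)   [check: 1·28 − 1·27 = 1]
  27 = 27·1 + 0   → remainder 0, stop. gcd = 1 (last nonzero row C).
The gcd is 1, so 27 is invertible mod 28. The last nonzero row gives 1·28 − 1·27 = 1, so t = −1. So 27^(−1) ≡ −1 ≡ 27 (mod 28). Verify: 27 · 27 = 729 ≡ 1 (mod 28). ✓

Final answer: 27^(−1) ≡ 27 (mod 28)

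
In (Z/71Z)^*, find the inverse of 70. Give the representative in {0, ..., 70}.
Apply the extended Euclidean algorithm to (71, 70), tracking rows (r, s, t) with s·71 + t·70 = r. Each division r_prev = q·r_cur + r_new produces the new row as (previous row) − q·(current row):
  row A: (71, 1, 0)   [1·71 + 0·70 = 71]
  row B: (70, 0, 1)   [0·71 + 1·70 = 70]
  71 = 1·70 + 1   → row C = row A − 1·row B = (1, 1, −1)   [check: 1·71 − 1·70 = 1]
  70 = 70·1 + 0   → remainder 0, stop. gcd = 1 (last nonzero row C).
The gcd is 1, so 70 is invertible mod 71. The last nonzero row gives 1·71 − 1·70 = 1, so t = −1. So 70^(−1) ≡ −1 ≡ 70 (mod 71). Verify: 70 · 70 = 4900 ≡ 1 (mod 71). ✓

Final answer: 70^(−1) ≡ 70 (mod 71)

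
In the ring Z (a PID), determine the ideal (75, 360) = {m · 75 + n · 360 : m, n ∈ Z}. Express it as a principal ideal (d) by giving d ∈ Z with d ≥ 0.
In the PID Z, (a, b) is generated by gcd(a, b). Compute gcd(360, 75) with the extended Euclidean algorithm, tracking rows (r, s, t) with s·360 + t·75 = r:
  row A: (360, 1, 0)   [1·360 + 0·75 = 360]
  row B: (75, 0, 1)   [0·360 + 1·75 = 75]
  360 = 4·75 + 60   → row C = row A − 4·row B = (60, 1, −4)   [check: 1·360 − 4·75 = 60]
  75 = 1·60 + 15   → row D = row B − 1·row C = (15, −1, 5)   [check: −1·360 + 5·75 = 15]
  60 = 4·15 + 0   → remainder 0, stop. gcd = 15 (last nonzero row D).
So gcd(75, 360) = 15, with Bézout identity −1·360 + 5·75 = 15. Containment (⊇): the Bézout identity exhibits 15 as an element of (75, 360), giving (15) ⊆ (75, 360). Containment (⊆): since 15 | 75 and 15 | 360 (75 = 15·5, 360 = 15·24), every Z-linear combination of 75 and 360 is divisible by 15, so (75, 360) ⊆ (15). Therefore (75, 360) = (15), d = 15.

Final answer: (75, 360) = (15); d = 15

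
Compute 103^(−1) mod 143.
Apply the extended Euclidean algorithm to (143, 103), tracking rows (r, s, t) with s·143 + t·103 = r. Each division r_prev = q·r_cur + r_new produces the new row as (previous row) − q·(current row):
  row A: (143, 1, 0)   [1·143 + 0·103 = 143]
  row B: (103, 0, 1)   [0·143 + 1·103 = 103]
  143 = 1·103 + 40   → row C = row A − 1·row B = (40, 1, −1)   [check: 1·143 − 1·103 = 40]
  103 = 2·40 + 23   → row D = row B − 2·row C = (23, −2, 3)   [check: −2·143 + 3·103 = 23]
  40 = 1·23 + 17   → row E = row C − 1·row D = (17, 3, −4)   [check: 3·143 − 4·103 = 17]
  23 = 1·17 + 6   → row F = row D − 1·row E = (6, −5, 7)   [check: −5·143 + 7·103 = 6]
  17 = 2·6 + 5   → row G = row E − 2·row F = (5, 13, −18)   [check: 13·143 − 18·103 = 5]
  6 = 1·5 + 1   → row H = row F − 1·row G = (1, −18, 25)   [check: −18·143 + 25·103 = 1]
  5 = 5·1 + 0   → remainder 0, stop. gcd = 1 (last nonzero row H).
The gcd is 1, so 103 is invertible mod 143. The last nonzero row gives −18·143 + 25·103 = 1, so t = 25. So 103^(−1) ≡ 25 (mod 143). Verify: 103 · 25 = 2575 ≡ 1 (mod 143). ✓

Final answer: 103^(−1) ≡ 25 (mod 143)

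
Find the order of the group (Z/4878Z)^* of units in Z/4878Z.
(Z/4878Z)^* consists of the classes a with gcd(a, 4878) = 1, so its order is φ(4878). φ is multiplicative, with φ(p^e) = p^e − p^(e−1). Factorise 4878 = 2 · 3^2 · 271. Then
  φ(4878) = (2 − 1) · (3^2 − 3^1) · (271 − 1) = 1 · 6 · 270 = 1620.
Thus |(Z/4878Z)^*| = 1620.

Final answer: |(Z/4878Z)^*| = 1620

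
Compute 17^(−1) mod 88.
Apply the extended Euclidean algorithm to (88, 17), tracking rows (r, s, t) with s·88 + t·17 = r. Each division r_prev = q·r_cur + r_new produces the new row as (previous row) − q·(current row):
  row A: (88, 1, 0)   [1·88 + 0·17 = 88]
  row B: (17, 0, 1)   [0·88 + 1·17 = 17]
  88 = 5·17 + 3   → row C = row A − 5·row B = (3, 1, −5)   [check: 1·88 − 5·17 = 3]
  17 = 5·3 + 2   → row D = row B − 5·row C = (2, −5, 26)   [check: −5·88 + 26·17 = 2]
  3 = 1·2 + 1   → row E = row C − 1·row D = (1, 6, −31)   [check: 6·88 − 31·17 = 1]
  2 = 2·1 + 0   → remainder 0, stop. gcd = 1 (last nonzero row E).
The gcd is 1, so 17 is invertible mod 88. The last nonzero row gives 6·88 − 31·17 = 1, so t = −31. So 17^(−1) ≡ −31 ≡ 57 (mod 88). Verify: 17 · 57 = 969 ≡ 1 (mod 88). ✓

Final answer: 17^(−1) ≡ 57 (mod 88)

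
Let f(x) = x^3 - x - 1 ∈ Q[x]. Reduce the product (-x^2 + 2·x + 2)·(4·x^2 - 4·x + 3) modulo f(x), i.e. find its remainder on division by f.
a · b ≡ -7·x^2 + 6·x + 18 (mod f(x))

First multiply in Q[x] without reducing: a · b = -4·x^4 + 12·x^3 - 3·x^2 - 2·x + 6. Now divide by f(x) = x^3 - x - 1, eliminating the leading term at each step:
  leading term -4·x^4: subtract (-4·x)·f(x) = -4·x^4 + 4·x^2 + 4·x, leaving 12·x^3 - 7·x^2 - 6·x + 6
  leading term 12·x^3: subtract (12)·f(x) = 12·x^3 - 12·x - 12, leaving -7·x^2 + 6·x + 18
The degree is now < 3, so this is the remainder. Hence a · b ≡ -7·x^2 + 6·x + 18 in Q[x]/(f).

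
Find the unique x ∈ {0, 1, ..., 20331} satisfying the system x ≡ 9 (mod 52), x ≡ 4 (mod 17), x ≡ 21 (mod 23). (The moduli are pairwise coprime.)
The moduli 52, 17, 23 are pairwise coprime, so by the CRT there is a unique solution mod 52·17·23 = 20332.
Solve by successive substitution. Start with x ≡ 9 (mod 52).
  Combine with x ≡ 4 (mod 17): write x = 9 + 52·t and require 9 + 52·t ≡ 4 (mod 17), i.e. 52·t ≡ 4 − 9 ≡ 12 (mod 17). Since 52^(−1) ≡ 1 (mod 17) (52 ≡ 1 (mod 17)), t ≡ 1·12 ≡ 12 (mod 17). So x ≡ 9 + 52·12 = 633 (mod 884).
  Combine with x ≡ 21 (mod 23): write x = 633 + 884·t and require 633 + 884·t ≡ 21 (mod 23), i.e. 884·t ≡ 21 − 633 ≡ 9 (mod 23). Since 884^(−1) ≡ 7 (mod 23) (884 ≡ 10 (mod 23)), t ≡ 7·9 ≡ 17 (mod 23). So x ≡ 633 + 884·17 = 15661 (mod 20332).
Unique solution in [0, 20332): x = 15661.

Final answer: x ≡ 15661 (mod 20332); the representative in [0, 20332) is 15661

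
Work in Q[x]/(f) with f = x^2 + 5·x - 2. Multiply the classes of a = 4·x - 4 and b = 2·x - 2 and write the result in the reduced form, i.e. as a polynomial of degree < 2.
a · b ≡ 24 - 56·x (mod f(x))

First multiply in Q[x] without reducing: a · b = 8·x^2 - 16·x + 8. Now divide by f(x) = x^2 + 5·x - 2, eliminating the leading term at each step:
  leading term 8·x^2: subtract (8)·f(x) = 8·x^2 + 40·x - 16, leaving 24 - 56·x
The degree is now < 2, so this is the remainder. Hence a · b ≡ 24 - 56·x in Q[x]/(f).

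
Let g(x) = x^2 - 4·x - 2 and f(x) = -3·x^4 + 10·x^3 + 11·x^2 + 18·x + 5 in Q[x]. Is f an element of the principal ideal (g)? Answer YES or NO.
NO

In Q[x] the ideal (g) consists of all multiples of g, so f ∈ (g) iff g | f, i.e. iff the remainder of f on division by g is 0. Divide f by g (g is monic, so eliminate the leading term of the running remainder at each step):
  leading term -3·x^4: subtract (-3·x^2)·g(x) = -3·x^4 + 12·x^3 + 6·x^2, leaving -2·x^3 + 5·x^2 + 18·x + 5
  leading term -2·x^3: subtract (-2·x)·g(x) = -2·x^3 + 8·x^2 + 4·x, leaving -3·x^2 + 14·x + 5
  leading term -3·x^2: subtract (-3)·g(x) = -3·x^2 + 12·x + 6, leaving 2·x - 1
The remainder r(x) = 2·x - 1 ≠ 0 (and deg r < deg g), so g ∤ f, i.e. f ∉ (g).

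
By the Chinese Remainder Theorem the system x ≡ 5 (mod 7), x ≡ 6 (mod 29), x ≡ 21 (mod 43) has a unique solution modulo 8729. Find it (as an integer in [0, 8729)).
x ≡ 5052 (mod 8729); the representative in [0, 8729) is 5052

The moduli 7, 29, 43 are pairwise coprime, so by the CRT there is a unique solution mod 7·29·43 = 8729.
Solve by successive substitution. Start with x ≡ 5 (mod 7).
  Combine with x ≡ 6 (mod 29): write x = 5 + 7·t and require 5 + 7·t ≡ 6 (mod 29), i.e. 7·t ≡ 6 − 5 ≡ 1 (mod 29). Since 7^(−1) ≡ 25 (mod 29), t ≡ 25·1 ≡ 25 (mod 29). So x ≡ 5 + 7·25 = 180 (mod 203).
  Combine with x ≡ 21 (mod 43): write x = 180 + 203·t and require 180 + 203·t ≡ 21 (mod 43), i.e. 203·t ≡ 21 − 180 ≡ 13 (mod 43). Since 203^(−1) ≡ 25 (mod 43) (203 ≡ 31 (mod 43)), t ≡ 25·13 ≡ 24 (mod 43). So x ≡ 180 + 203·24 = 5052 (mod 8729).
Unique solution in [0, 8729): x = 5052.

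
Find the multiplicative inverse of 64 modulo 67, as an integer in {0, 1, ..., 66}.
64^(−1) ≡ 22 (mod 67)

Apply the extended Euclidean algorithm to (67, 64), tracking rows (r, s, t) with s·67 + t·64 = r. Each division r_prev = q·r_cur + r_new produces the new row as (previous row) − q·(current row):
  row A: (67, 1, 0)   [1·67 + 0·64 = 67]
  row B: (64, 0, 1)   [0·67 + 1·64 = 64]
  67 = 1·64 + 3   → row C = row A − 1·row B = (3, 1, −1)   [check: 1·67 − 1·64 = 3]
  64 = 21·3 + 1   → row D = row B − 21·row C = (1, −21, 22)   [check: −21·67 + 22·64 = 1]
  3 = 3·1 + 0   → remainder 0, stop. gcd = 1 (last nonzero row D).
The gcd is 1, so 64 is invertible mod 67. The last nonzero row gives −21·67 + 22·64 = 1, so t = 22. So 64^(−1) ≡ 22 (mod 67). Verify: 64 · 22 = 1408 ≡ 1 (mod 67). ✓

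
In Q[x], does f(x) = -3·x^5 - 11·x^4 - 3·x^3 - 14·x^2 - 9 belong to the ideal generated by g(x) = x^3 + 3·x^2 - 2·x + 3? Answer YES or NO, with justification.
YES

In Q[x] the ideal (g) consists of all multiples of g, so f ∈ (g) iff g | f, i.e. iff the remainder of f on division by g is 0. Divide f by g (g is monic, so eliminate the leading term of the running remainder at each step):
  leading term -3·x^5: subtract (-3·x^2)·g(x) = -3·x^5 - 9·x^4 + 6·x^3 - 9·x^2, leaving -2·x^4 - 9·x^3 - 5·x^2 - 9
  leading term -2·x^4: subtract (-2·x)·g(x) = -2·x^4 - 6·x^3 + 4·x^2 - 6·x, leaving -3·x^3 - 9·x^2 + 6·x - 9
  leading term -3·x^3: subtract (-3)·g(x) = -3·x^3 - 9·x^2 + 6·x - 9, leaving 0
The remainder is 0, so f(x) = g(x) · h(x) with h(x) = -3·x^2 - 2·x - 3. Hence g | f, i.e. f ∈ (g).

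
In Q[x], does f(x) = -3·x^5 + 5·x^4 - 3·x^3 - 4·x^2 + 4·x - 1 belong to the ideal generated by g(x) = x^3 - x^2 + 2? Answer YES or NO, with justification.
NO

In Q[x] the ideal (g) consists of all multiples of g, so f ∈ (g) iff g | f, i.e. iff the remainder of f on division by g is 0. Divide f by g (g is monic, so eliminate the leading term of the running remainder at each step):
  leading term -3·x^5: subtract (-3·x^2)·g(x) = -3·x^5 + 3·x^4 - 6·x^2, leaving 2·x^4 - 3·x^3 + 2·x^2 + 4·x - 1
  leading term 2·x^4: subtract (2·x)·g(x) = 2·x^4 - 2·x^3 + 4·x, leaving -x^3 + 2·x^2 - 1
  leading term -x^3: subtract (-1)·g(x) = -x^3 + x^2 - 2, leaving x^2 + 1
The remainder r(x) = x^2 + 1 ≠ 0 (and deg r < deg g), so g ∤ f, i.e. f ∉ (g).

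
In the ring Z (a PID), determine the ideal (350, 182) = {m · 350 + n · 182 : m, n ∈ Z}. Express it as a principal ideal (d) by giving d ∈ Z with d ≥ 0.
In the PID Z, (a, b) is generated by gcd(a, b). Compute gcd(350, 182) with the extended Euclidean algorithm, tracking rows (r, s, t) with s·350 + t·182 = r:
  row A: (350, 1, 0)   [1·350 + 0·182 = 350]
  row B: (182, 0, 1)   [0·350 + 1·182 = 182]
  350 = 1·182 + 168   → row C = row A − 1·row B = (168, 1, −1)   [check: 1·350 − 1·182 = 168]
  182 = 1·168 + 14   → row D = row B − 1·row C = (14, −1, 2)   [check: −1·350 + 2·182 = 14]
  168 = 12·14 + 0   → remainder 0, stop. gcd = 14 (last nonzero row D).
So gcd(350, 182) = 14, with Bézout identity −1·350 + 2·182 = 14. Containment (⊇): the Bézout identity exhibits 14 as an element of (350, 182), giving (14) ⊆ (350, 182). Containment (⊆): since 14 | 350 and 14 | 182 (350 = 14·25, 182 = 14·13), every Z-linear combination of 350 and 182 is divisible by 14, so (350, 182) ⊆ (14). Therefore (350, 182) = (14), d = 14.

Final answer: (350, 182) = (14); d = 14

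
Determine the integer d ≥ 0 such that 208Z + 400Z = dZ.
In the PID Z, (a, b) is generated by gcd(a, b). Compute gcd(400, 208) with the extended Euclidean algorithm, tracking rows (r, s, t) with s·400 + t·208 = r:
  row A: (400, 1, 0)   [1·400 + 0·208 = 400]
  row B: (208, 0, 1)   [0·400 + 1·208 = 208]
  400 = 1·208 + 192   → row C = row A − 1·row B = (192, 1, −1)   [check: 1·400 − 1·208 = 192]
  208 = 1·192 + 16   → row D = row B − 1·row C = (16, −1, 2)   [check: −1·400 + 2·208 = 16]
  192 = 12·16 + 0   → remainder 0, stop. gcd = 16 (last nonzero row D).
So gcd(208, 400) = 16, with Bézout identity −1·400 + 2·208 = 16. Containment (⊇): the Bézout identity exhibits 16 as an element of (208, 400), giving (16) ⊆ (208, 400). Containment (⊆): since 16 | 208 and 16 | 400 (208 = 16·13, 400 = 16·25), every Z-linear combination of 208 and 400 is divisible by 16, so (208, 400) ⊆ (16). Therefore (208, 400) = (16), d = 16.

Final answer: (208, 400) = (16); d = 16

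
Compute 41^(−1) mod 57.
41^(−1) ≡ 32 (mod 57)

Apply the extended Euclidean algorithm to (57, 41), tracking rows (r, s, t) with s·57 + t·41 = r. Each division r_prev = q·r_cur + r_new produces the new row as (previous row) − q·(current row):
  row A: (57, 1, 0)   [1·57 + 0·41 = 57]
  row B: (41, 0, 1)   [0·57 + 1·41 = 41]
  57 = 1·41 + 16   → row C = row A − 1·row B = (16, 1, −1)   [check: 1·57 − 1·41 = 16]
  41 = 2·16 + 9   → row D = row B − 2·row C = (9, −2, 3)   [check: −2·57 + 3·41 = 9]
  16 = 1·9 + 7   → row E = row C − 1·row D = (7, 3, −4)   [check: 3·57 − 4·41 = 7]
  9 = 1·7 + 2   → row F = row D − 1·row E = (2, −5, 7)   [check: −5·57 + 7·41 = 2]
  7 = 3·2 + 1   → row G = row E − 3·row F = (1, 18, −25)   [check: 18·57 − 25·41 = 1]
  2 = 2·1 + 0   → remainder 0, stop. gcd = 1 (last nonzero row G).
The gcd is 1, so 41 is invertible mod 57. The last nonzero row gives 18·57 − 25·41 = 1, so t = −25. So 41^(−1) ≡ −25 ≡ 32 (mod 57). Verify: 41 · 32 = 1312 ≡ 1 (mod 57). ✓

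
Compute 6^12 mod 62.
Use repeated squaring. Binary(12) = 1100. Walk through the bits of the exponent 12 left-to-right: at each bit after the leading one, square the running value, then multiply by 6 if the bit is 1 (always reducing mod 62):
  bit 1 = 1 (leading): start with 6.
  bit 2 = 1: square 6^2 = 36; bit is 1, so multiply 36·6 = 216 ≡ 30 (mod 62).
  bit 3 = 0: square 30^2 = 900 ≡ 32 (mod 62).
  bit 4 = 0: square 32^2 = 1024 ≡ 32 (mod 62).
Final value: 6^12 ≡ 32 (mod 62).

Final answer: 32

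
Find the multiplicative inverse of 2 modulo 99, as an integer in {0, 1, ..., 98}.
Apply the extended Euclidean algorithm to (99, 2), tracking rows (r, s, t) with s·99 + t·2 = r. Each division r_prev = q·r_cur + r_new produces the new row as (previous row) − q·(current row):
  row A: (99, 1, 0)   [1·99 + 0·2 = 99]
  row B: (2, 0, 1)   [0·99 + 1·2 = 2]
  99 = 49·2 + 1   → row C = row A − 49·row B = (1, 1, −49)   [check: 1·99 − 49·2 = 1]
  2 = 2·1 + 0   → remainder 0, stop. gcd = 1 (last nonzero row C).
The gcd is 1, so 2 is invertible mod 99. The last nonzero row gives 1·99 − 49·2 = 1, so t = −49. So 2^(−1) ≡ −49 ≡ 50 (mod 99). Verify: 2 · 50 = 100 ≡ 1 (mod 99). ✓

Final answer: 2^(−1) ≡ 50 (mod 99)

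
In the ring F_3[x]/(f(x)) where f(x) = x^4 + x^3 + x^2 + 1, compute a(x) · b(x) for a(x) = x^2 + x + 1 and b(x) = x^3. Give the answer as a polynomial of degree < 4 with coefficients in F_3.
a · b ≡ 2·x (mod f(x))

Multiply as integer polynomials: a · b = x^5 + x^4 + x^3. Reducing coefficients mod 3: a · b ≡ x^5 + x^4 + x^3. Now divide by f(x) = x^4 + x^3 + x^2 + 1 in F_3[x], eliminating the leading term at each step:
  leading term x^5: subtract (x)·f(x) = x^5 + x^4 + x^3 + x, leaving 2·x (coefficients mod 3)
The degree is now < 4, so this is the remainder. Hence a · b ≡ 2·x in F_3[x]/(f).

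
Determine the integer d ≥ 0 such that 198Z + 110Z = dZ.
In the PID Z, (a, b) is generated by gcd(a, b). Compute gcd(198, 110) with the extended Euclidean algorithm, tracking rows (r, s, t) with s·198 + t·110 = r:
  row A: (198, 1, 0)   [1·198 + 0·110 = 198]
  row B: (110, 0, 1)   [0·198 + 1·110 = 110]
  198 = 1·110 + 88   → row C = row A − 1·row B = (88, 1, −1)   [check: 1·198 − 1·110 = 88]
  110 = 1·88 + 22   → row D = row B − 1·row C = (22, −1, 2)   [check: −1·198 + 2·110 = 22]
  88 = 4·22 + 0   → remainder 0, stop. gcd = 22 (last nonzero row D).
So gcd(198, 110) = 22, with Bézout identity −1·198 + 2·110 = 22. Containment (⊇): the Bézout identity exhibits 22 as an element of (198, 110), giving (22) ⊆ (198, 110). Containment (⊆): since 22 | 198 and 22 | 110 (198 = 22·9, 110 = 22·5), every Z-linear combination of 198 and 110 is divisible by 22, so (198, 110) ⊆ (22). Therefore (198, 110) = (22), d = 22.

Final answer: (198, 110) = (22); d = 22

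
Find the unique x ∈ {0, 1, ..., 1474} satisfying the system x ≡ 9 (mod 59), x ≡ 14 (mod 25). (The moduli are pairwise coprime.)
The moduli 59, 25 are pairwise coprime, so by the CRT there is a unique solution mod 59·25 = 1475.
Solve by successive substitution. Start with x ≡ 9 (mod 59).
  Combine with x ≡ 14 (mod 25): write x = 9 + 59·t and require 9 + 59·t ≡ 14 (mod 25), i.e. 59·t ≡ 14 − 9 ≡ 5 (mod 25). Since 59^(−1) ≡ 14 (mod 25) (59 ≡ 9 (mod 25)), t ≡ 14·5 ≡ 20 (mod 25). So x ≡ 9 + 59·20 = 1189 (mod 1475).
Unique solution in [0, 1475): x = 1189.

Final answer: x ≡ 1189 (mod 1475); the representative in [0, 1475) is 1189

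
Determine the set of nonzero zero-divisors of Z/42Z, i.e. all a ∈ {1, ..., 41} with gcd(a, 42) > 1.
An element a ∈ Z/42Z (with a ≠ 0) is a zero-divisor iff gcd(a, 42) > 1 (because a is a unit precisely when gcd(a, n) = 1, and in Z/nZ every nonzero, non-unit element is a zero-divisor). Scan a = 1, ..., 41 and keep those with gcd(a, 42) > 1:
  gcd(2, 42) = 2, gcd(3, 42) = 3, gcd(4, 42) = 2, gcd(6, 42) = 6, gcd(7, 42) = 7, gcd(8, 42) = 2, gcd(9, 42) = 3, gcd(10, 42) = 2, gcd(12, 42) = 6, gcd(14, 42) = 14, gcd(15, 42) = 3, gcd(16, 42) = 2, gcd(18, 42) = 6, gcd(20, 42) = 2, gcd(21, 42) = 21, gcd(22, 42) = 2, gcd(24, 42) = 6, gcd(26, 42) = 2, gcd(27, 42) = 3, gcd(28, 42) = 14, gcd(30, 42) = 6, gcd(32, 42) = 2, gcd(33, 42) = 3, gcd(34, 42) = 2, gcd(35, 42) = 7, gcd(36, 42) = 6, gcd(38, 42) = 2, gcd(39, 42) = 3, gcd(40, 42) = 2.
All other a ∈ {1, ..., 41} have gcd(a, 42) = 1 and are units. So the nonzero zero-divisors are exactly the 29 values of a appearing in this scan.

Final answer: nonzero zero-divisors of Z/42Z = {2, 3, 4, 6, 7, 8, 9, 10, 12, 14, 15, 16, 18, 20, 21, 22, 24, 26, 27, 28, 30, 32, 33, 34, 35, 36, 38, 39, 40}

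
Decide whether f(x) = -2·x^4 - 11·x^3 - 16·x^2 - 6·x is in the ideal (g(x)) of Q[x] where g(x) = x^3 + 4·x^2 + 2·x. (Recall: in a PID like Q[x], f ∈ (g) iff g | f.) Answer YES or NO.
YES

In Q[x] the ideal (g) consists of all multiples of g, so f ∈ (g) iff g | f, i.e. iff the remainder of f on division by g is 0. Divide f by g (g is monic, so eliminate the leading term of the running remainder at each step):
  leading term -2·x^4: subtract (-2·x)·g(x) = -2·x^4 - 8·x^3 - 4·x^2, leaving -3·x^3 - 12·x^2 - 6·x
  leading term -3·x^3: subtract (-3)·g(x) = -3·x^3 - 12·x^2 - 6·x, leaving 0
The remainder is 0, so f(x) = g(x) · h(x) with h(x) = -2·x - 3. Hence g | f, i.e. f ∈ (g).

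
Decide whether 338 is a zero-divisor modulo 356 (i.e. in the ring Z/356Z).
gcd(338, 356) = 2 > 1, so 338 is not a unit in Z/356Z. In Z/nZ every nonzero non-unit is a zero-divisor: explicitly, take b = 356/gcd = 178 ≠ 0 (mod 356); then 338·178 = 60164 = 169·356, i.e. 338·178 ≡ 0 (mod 356). So 338 is a zero-divisor.

Final answer: YES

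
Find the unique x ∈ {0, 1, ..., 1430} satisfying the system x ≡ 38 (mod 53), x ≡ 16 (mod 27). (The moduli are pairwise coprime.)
The moduli 53, 27 are pairwise coprime, so by the CRT there is a unique solution mod 53·27 = 1431.
Solve by successive substitution. Start with x ≡ 38 (mod 53).
  Combine with x ≡ 16 (mod 27): write x = 38 + 53·t and require 38 + 53·t ≡ 16 (mod 27), i.e. 53·t ≡ 16 − 38 ≡ 5 (mod 27). Since 53^(−1) ≡ 26 (mod 27) (53 ≡ 26 (mod 27)), t ≡ 26·5 ≡ 22 (mod 27). So x ≡ 38 + 53·22 = 1204 (mod 1431).
Unique solution in [0, 1431): x = 1204.

Final answer: x ≡ 1204 (mod 1431); the representative in [0, 1431) is 1204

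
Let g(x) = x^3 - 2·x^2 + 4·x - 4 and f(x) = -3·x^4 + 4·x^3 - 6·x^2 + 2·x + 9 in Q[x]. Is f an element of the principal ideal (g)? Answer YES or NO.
In Q[x] the ideal (g) consists of all multiples of g, so f ∈ (g) iff g | f, i.e. iff the remainder of f on division by g is 0. Divide f by g (g is monic, so eliminate the leading term of the running remainder at each step):
  leading term -3·x^4: subtract (-3·x)·g(x) = -3·x^4 + 6·x^3 - 12·x^2 + 12·x, leaving -2·x^3 + 6·x^2 - 10·x + 9
  leading term -2·x^3: subtract (-2)·g(x) = -2·x^3 + 4·x^2 - 8·x + 8, leaving 2·x^2 - 2·x + 1
The remainder r(x) = 2·x^2 - 2·x + 1 ≠ 0 (and deg r < deg g), so g ∤ f, i.e. f ∉ (g).

Final answer: NO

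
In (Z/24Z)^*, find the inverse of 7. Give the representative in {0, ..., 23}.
Apply the extended Euclidean algorithm to (24, 7), tracking rows (r, s, t) with s·24 + t·7 = r. Each division r_prev = q·r_cur + r_new produces the new row as (previous row) − q·(current row):
  row A: (24, 1, 0)   [1·24 + 0·7 = 24]
  row B: (7, 0, 1)   [0·24 + 1·7 = 7]
  24 = 3·7 + 3   → row C = row A − 3·row B = (3, 1, −3)   [check: 1·24 − 3·7 = 3]
  7 = 2·3 + 1   → row D = row B − 2·row C = (1, −2, 7)   [check: −2·24 + 7·7 = 1]
  3 = 3·1 + 0   → remainder 0, stop. gcd = 1 (last nonzero row D).
The gcd is 1, so 7 is invertible mod 24. The last nonzero row gives −2·24 + 7·7 = 1, so t = 7. So 7^(−1) ≡ 7 (mod 24). Verify: 7 · 7 = 49 ≡ 1 (mod 24). ✓

Final answer: 7^(−1) ≡ 7 (mod 24)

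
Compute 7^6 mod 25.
24

Use repeated squaring. Binary(6) = 110. Walk through the bits of the exponent 6 left-to-right: at each bit after the leading one, square the running value, then multiply by 7 if the bit is 1 (always reducing mod 25):
  bit 1 = 1 (leading): start with 7.
  bit 2 = 1: square 7^2 = 49 ≡ 24; bit is 1, so multiply 24·7 = 168 ≡ 18 (mod 25).
  bit 3 = 0: square 18^2 = 324 ≡ 24 (mod 25).
Final value: 7^6 ≡ 24 (mod 25).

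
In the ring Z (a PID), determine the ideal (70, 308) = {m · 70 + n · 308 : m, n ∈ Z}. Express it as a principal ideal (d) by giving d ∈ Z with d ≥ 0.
(70, 308) = (14); d = 14

In the PID Z, (a, b) is generated by gcd(a, b). Compute gcd(308, 70) with the extended Euclidean algorithm, tracking rows (r, s, t) with s·308 + t·70 = r:
  row A: (308, 1, 0)   [1·308 + 0·70 = 308]
  row B: (70, 0, 1)   [0·308 + 1·70 = 70]
  308 = 4·70 + 28   → row C = row A − 4·row B = (28, 1, −4)   [check: 1·308 − 4·70 = 28]
  70 = 2·28 + 14   → row D = row B − 2·row C = (14, −2, 9)   [check: −2·308 + 9·70 = 14]
  28 = 2·14 + 0   → remainder 0, stop. gcd = 14 (last nonzero row D).
So gcd(70, 308) = 14, with Bézout identity −2·308 + 9·70 = 14. Containment (⊇): the Bézout identity exhibits 14 as an element of (70, 308), giving (14) ⊆ (70, 308). Containment (⊆): since 14 | 70 and 14 | 308 (70 = 14·5, 308 = 14·22), every Z-linear combination of 70 and 308 is divisible by 14, so (70, 308) ⊆ (14). Therefore (70, 308) = (14), d = 14.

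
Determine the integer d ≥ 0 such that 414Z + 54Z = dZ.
(414, 54) = (18); d = 18

In the PID Z, (a, b) is generated by gcd(a, b). Compute gcd(414, 54) with the extended Euclidean algorithm, tracking rows (r, s, t) with s·414 + t·54 = r:
  row A: (414, 1, 0)   [1·414 + 0·54 = 414]
  row B: (54, 0, 1)   [0·414 + 1·54 = 54]
  414 = 7·54 + 36   → row C = row A − 7·row B = (36, 1, −7)   [check: 1·414 − 7·54 = 36]
  54 = 1·36 + 18   → row D = row B − 1·row C = (18, −1, 8)   [check: −1·414 + 8·54 = 18]
  36 = 2·18 + 0   → remainder 0, stop. gcd = 18 (last nonzero row D).
So gcd(414, 54) = 18, with Bézout identity −1·414 + 8·54 = 18. Containment (⊇): the Bézout identity exhibits 18 as an element of (414, 54), giving (18) ⊆ (414, 54). Containment (⊆): since 18 | 414 and 18 | 54 (414 = 18·23, 54 = 18·3), every Z-linear combination of 414 and 54 is divisible by 18, so (414, 54) ⊆ (18). Therefore (414, 54) = (18), d = 18.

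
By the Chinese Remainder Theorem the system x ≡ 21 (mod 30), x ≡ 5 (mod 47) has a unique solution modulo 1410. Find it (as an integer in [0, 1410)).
x ≡ 381 (mod 1410); the representative in [0, 1410) is 381

The moduli 30, 47 are pairwise coprime, so by the CRT there is a unique solution mod 30·47 = 1410.
Solve by successive substitution. Start with x ≡ 21 (mod 30).
  Combine with x ≡ 5 (mod 47): write x = 21 + 30·t and require 21 + 30·t ≡ 5 (mod 47), i.e. 30·t ≡ 5 − 21 ≡ 31 (mod 47). Since 30^(−1) ≡ 11 (mod 47), t ≡ 11·31 ≡ 12 (mod 47). So x ≡ 21 + 30·12 = 381 (mod 1410).
Unique solution in [0, 1410): x = 381.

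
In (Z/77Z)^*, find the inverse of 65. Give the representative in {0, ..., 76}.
65^(−1) ≡ 32 (mod 77)

Apply the extended Euclidean algorithm to (77, 65), tracking rows (r, s, t) with s·77 + t·65 = r. Each division r_prev = q·r_cur + r_new produces the new row as (previous row) − q·(current row):
  row A: (77, 1, 0)   [1·77 + 0·65 = 77]
  row B: (65, 0, 1)   [0·77 + 1·65 = 65]
  77 = 1·65 + 12   → row C = row A − 1·row B = (12, 1, −1)   [check: 1·77 − 1·65 = 12]
  65 = 5·12 + 5   → row D = row B − 5·row C = (5, −5, 6)   [check: −5·77 + 6·65 = 5]
  12 = 2·5 + 2   → row E = row C − 2·row D = (2, 11, −13)   [check: 11·77 − 13·65 = 2]
  5 = 2·2 + 1   → row F = row D − 2·row E = (1, −27, 32)   [check: −27·77 + 32·65 = 1]
  2 = 2·1 + 0   → remainder 0, stop. gcd = 1 (last nonzero row F).
The gcd is 1, so 65 is invertible mod 77. The last nonzero row gives −27·77 + 32·65 = 1, so t = 32. So 65^(−1) ≡ 32 (mod 77). Verify: 65 · 32 = 2080 ≡ 1 (mod 77). ✓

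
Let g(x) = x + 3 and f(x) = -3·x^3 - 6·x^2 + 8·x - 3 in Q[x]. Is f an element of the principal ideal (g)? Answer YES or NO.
In Q[x] the ideal (g) consists of all multiples of g, so f ∈ (g) iff g | f, i.e. iff the remainder of f on division by g is 0. Divide f by g (g is monic, so eliminate the leading term of the running remainder at each step):
  leading term -3·x^3: subtract (-3·x^2)·g(x) = -3·x^3 - 9·x^2, leaving 3·x^2 + 8·x - 3
  leading term 3·x^2: subtract (3·x)·g(x) = 3·x^2 + 9·x, leaving -x - 3
  leading term -x: subtract (-1)·g(x) = -x - 3, leaving 0
The remainder is 0, so f(x) = g(x) · h(x) with h(x) = -3·x^2 + 3·x - 1. Hence g | f, i.e. f ∈ (g).

Final answer: YES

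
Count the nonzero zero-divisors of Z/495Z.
Z/495Z has 254 nonzero zero-divisors

In Z/495Z each nonzero element is either a unit (gcd with 495 is 1) or a zero-divisor (gcd > 1). The number of units is φ(495): factorise 495 = 3^2 · 5 · 11, so φ(495) = (3^2 − 3^1) · (5 − 1) · (11 − 1) = 6 · 4 · 10 = 240. The nonzero elements number 495 − 1 = 494. Hence the nonzero zero-divisors number 494 − 240 = 254.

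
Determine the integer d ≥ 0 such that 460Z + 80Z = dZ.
In the PID Z, (a, b) is generated by gcd(a, b). Compute gcd(460, 80) with the extended Euclidean algorithm, tracking rows (r, s, t) with s·460 + t·80 = r:
  row A: (460, 1, 0)   [1·460 + 0·80 = 460]
  row B: (80, 0, 1)   [0·460 + 1·80 = 80]
  460 = 5·80 + 60   → row C = row A − 5·row B = (60, 1, −5)   [check: 1·460 − 5·80 = 60]
  80 = 1·60 + 20   → row D = row B − 1·row C = (20, −1, 6)   [check: −1·460 + 6·80 = 20]
  60 = 3·20 + 0   → remainder 0, stop. gcd = 20 (last nonzero row D).
So gcd(460, 80) = 20, with Bézout identity −1·460 + 6·80 = 20. Containment (⊇): the Bézout identity exhibits 20 as an element of (460, 80), giving (20) ⊆ (460, 80). Containment (⊆): since 20 | 460 and 20 | 80 (460 = 20·23, 80 = 20·4), every Z-linear combination of 460 and 80 is divisible by 20, so (460, 80) ⊆ (20). Therefore (460, 80) = (20), d = 20.

Final answer: (460, 80) = (20); d = 20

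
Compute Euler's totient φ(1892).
φ(1892) = 840

φ is multiplicative, with φ(p^e) = p^e − p^(e−1). Factorise 1892 = 2^2 · 11 · 43. Then
  φ(1892) = (2^2 − 2^1) · (11 − 1) · (43 − 1) = 2 · 10 · 42 = 840.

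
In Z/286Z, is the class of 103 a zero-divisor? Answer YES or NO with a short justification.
gcd(103, 286) = 1, so 103 is a unit in Z/286Z (it has a multiplicative inverse). A unit cannot be a zero-divisor: if 103·b ≡ 0 then multiplying both sides by 103^(−1) gives b ≡ 0. So 103 is not a zero-divisor.

Final answer: NO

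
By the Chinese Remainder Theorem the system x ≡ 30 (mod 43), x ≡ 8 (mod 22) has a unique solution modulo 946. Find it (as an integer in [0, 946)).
The moduli 43, 22 are pairwise coprime, so by the CRT there is a unique solution mod 43·22 = 946.
Solve by successive substitution. Start with x ≡ 30 (mod 43).
  Combine with x ≡ 8 (mod 22): write x = 30 + 43·t and require 30 + 43·t ≡ 8 (mod 22), i.e. 43·t ≡ 8 − 30 ≡ 0 (mod 22). Since 43^(−1) ≡ 21 (mod 22) (43 ≡ 21 (mod 22)), t ≡ 21·0 ≡ 0 (mod 22). So x ≡ 30 + 43·0 = 30 (mod 946).
Unique solution in [0, 946): x = 30.

Final answer: x ≡ 30 (mod 946); the representative in [0, 946) is 30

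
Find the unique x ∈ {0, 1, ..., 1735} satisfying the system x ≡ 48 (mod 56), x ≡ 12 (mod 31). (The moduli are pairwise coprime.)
The moduli 56, 31 are pairwise coprime, so by the CRT there is a unique solution mod 56·31 = 1736.
Solve by successive substitution. Start with x ≡ 48 (mod 56).
  Combine with x ≡ 12 (mod 31): write x = 48 + 56·t and require 48 + 56·t ≡ 12 (mod 31), i.e. 56·t ≡ 12 − 48 ≡ 26 (mod 31). Since 56^(−1) ≡ 5 (mod 31) (56 ≡ 25 (mod 31)), t ≡ 5·26 ≡ 6 (mod 31). So x ≡ 48 + 56·6 = 384 (mod 1736).
Unique solution in [0, 1736): x = 384.

Final answer: x ≡ 384 (mod 1736); the representative in [0, 1736) is 384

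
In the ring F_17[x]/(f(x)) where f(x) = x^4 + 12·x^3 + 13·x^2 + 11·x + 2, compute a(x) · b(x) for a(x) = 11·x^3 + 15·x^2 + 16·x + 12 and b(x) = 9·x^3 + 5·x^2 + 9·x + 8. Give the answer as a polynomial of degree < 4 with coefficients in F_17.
Multiply as integer polynomials: a · b = 99·x^6 + 190·x^5 + 318·x^4 + 411·x^3 + 324·x^2 + 236·x + 96. Reducing coefficients mod 17: a · b ≡ 14·x^6 + 3·x^5 + 12·x^4 + 3·x^3 + x^2 + 15·x + 11. Now divide by f(x) = x^4 + 12·x^3 + 13·x^2 + 11·x + 2 in F_17[x], eliminating the leading term at each step:
  leading term 14·x^6: subtract (14·x^2)·f(x) = 14·x^6 + 15·x^5 + 12·x^4 + x^3 + 11·x^2, leaving 5·x^5 + 2·x^3 + 7·x^2 + 15·x + 11 (coefficients mod 17)
  leading term 5·x^5: subtract (5·x)·f(x) = 5·x^5 + 9·x^4 + 14·x^3 + 4·x^2 + 10·x, leaving 8·x^4 + 5·x^3 + 3·x^2 + 5·x + 11 (coefficients mod 17)
  leading term 8·x^4: subtract (8)·f(x) = 8·x^4 + 11·x^3 + 2·x^2 + 3·x + 16, leaving 11·x^3 + x^2 + 2·x + 12 (coefficients mod 17)
The degree is now < 4, so this is the remainder. Hence a · b ≡ 11·x^3 + x^2 + 2·x + 12 in F_17[x]/(f).

Final answer: a · b ≡ 11·x^3 + x^2 + 2·x + 12 (mod f(x))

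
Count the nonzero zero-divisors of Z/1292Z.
Z/1292Z has 715 nonzero zero-divisors

In Z/1292Z each nonzero element is either a unit (gcd with 1292 is 1) or a zero-divisor (gcd > 1). The number of units is φ(1292): factorise 1292 = 2^2 · 17 · 19, so φ(1292) = (2^2 − 2^1) · (17 − 1) · (19 − 1) = 2 · 16 · 18 = 576. The nonzero elements number 1292 − 1 = 1291. Hence the nonzero zero-divisors number 1291 − 576 = 715.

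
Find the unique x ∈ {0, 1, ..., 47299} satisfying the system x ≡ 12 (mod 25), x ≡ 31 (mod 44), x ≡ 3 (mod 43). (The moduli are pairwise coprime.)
x ≡ 25287 (mod 47300); the representative in [0, 47300) is 25287

The moduli 25, 44, 43 are pairwise coprime, so by the CRT there is a unique solution mod 25·44·43 = 47300.
Solve by successive substitution. Start with x ≡ 12 (mod 25).
  Combine with x ≡ 31 (mod 44): write x = 12 + 25·t and require 12 + 25·t ≡ 31 (mod 44), i.e. 25·t ≡ 31 − 12 ≡ 19 (mod 44). Since 25^(−1) ≡ 37 (mod 44), t ≡ 37·19 ≡ 43 (mod 44). So x ≡ 12 + 25·43 = 1087 (mod 1100).
  Combine with x ≡ 3 (mod 43): write x = 1087 + 1100·t and require 1087 + 1100·t ≡ 3 (mod 43), i.e. 1100·t ≡ 3 − 1087 ≡ 34 (mod 43). Since 1100^(−1) ≡ 31 (mod 43) (1100 ≡ 25 (mod 43)), t ≡ 31·34 ≡ 22 (mod 43). So x ≡ 1087 + 1100·22 = 25287 (mod 47300).
Unique solution in [0, 47300): x = 25287.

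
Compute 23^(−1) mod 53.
Apply the extended Euclidean algorithm to (53, 23), tracking rows (r, s, t) with s·53 + t·23 = r. Each division r_prev = q·r_cur + r_new produces the new row as (previous row) − q·(current row):
  row A: (53, 1, 0)   [1·53 + 0·23 = 53]
  row B: (23, 0, 1)   [0·53 + 1·23 = 23]
  53 = 2·23 + 7   → row C = row A − 2·row B = (7, 1, −2)   [check: 1·53 − 2·23 = 7]
  23 = 3·7 + 2   → row D = row B − 3·row C = (2, −3, 7)   [check: −3·53 + 7·23 = 2]
  7 = 3·2 + 1   → row E = row C − 3·row D = (1, 10, −23)   [check: 10·53 − 23·23 = 1]
  2 = 2·1 + 0   → remainder 0, stop. gcd = 1 (last nonzero row E).
The gcd is 1, so 23 is invertible mod 53. The last nonzero row gives 10·53 − 23·23 = 1, so t = −23. So 23^(−1) ≡ −23 ≡ 30 (mod 53). Verify: 23 · 30 = 690 ≡ 1 (mod 53). ✓

Final answer: 23^(−1) ≡ 30 (mod 53)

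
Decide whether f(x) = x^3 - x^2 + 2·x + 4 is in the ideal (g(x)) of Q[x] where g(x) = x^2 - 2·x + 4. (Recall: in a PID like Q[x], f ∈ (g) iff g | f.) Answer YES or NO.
In Q[x] the ideal (g) consists of all multiples of g, so f ∈ (g) iff g | f, i.e. iff the remainder of f on division by g is 0. Divide f by g (g is monic, so eliminate the leading term of the running remainder at each step):
  leading term x^3: subtract (x)·g(x) = x^3 - 2·x^2 + 4·x, leaving x^2 - 2·x + 4
  leading term x^2: subtract (1)·g(x) = x^2 - 2·x + 4, leaving 0
The remainder is 0, so f(x) = g(x) · h(x) with h(x) = x + 1. Hence g | f, i.e. f ∈ (g).

Final answer: YES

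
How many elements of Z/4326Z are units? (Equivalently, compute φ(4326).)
Z/4326Z has φ(4326) = 1224 units

An element a ∈ Z/4326Z is a unit iff gcd(a, 4326) = 1, so the number of units is φ(4326). φ is multiplicative, with φ(p^e) = p^e − p^(e−1). Factorise 4326 = 2 · 3 · 7 · 103. Then
  φ(4326) = (2 − 1) · (3 − 1) · (7 − 1) · (103 − 1) = 1 · 2 · 6 · 102 = 1224.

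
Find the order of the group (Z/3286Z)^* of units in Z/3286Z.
(Z/3286Z)^* consists of the classes a with gcd(a, 3286) = 1, so its order is φ(3286). φ is multiplicative, with φ(p^e) = p^e − p^(e−1). Factorise 3286 = 2 · 31 · 53. Then
  φ(3286) = (2 − 1) · (31 − 1) · (53 − 1) = 1 · 30 · 52 = 1560.
Thus |(Z/3286Z)^*| = 1560.

Final answer: |(Z/3286Z)^*| = 1560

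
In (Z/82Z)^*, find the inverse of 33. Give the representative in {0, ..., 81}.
Apply the extended Euclidean algorithm to (82, 33), tracking rows (r, s, t) with s·82 + t·33 = r. Each division r_prev = q·r_cur + r_new produces the new row as (previous row) − q·(current row):
  row A: (82, 1, 0)   [1·82 + 0·33 = 82]
  row B: (33, 0, 1)   [0·82 + 1·33 = 33]
  82 = 2·33 + 16   → row C = row A − 2·row B = (16, 1, −2)   [check: 1·82 − 2·33 = 16]
  33 = 2·16 + 1   → row D = row B − 2·row C = (1, −2, 5)   [check: −2·82 + 5·33 = 1]
  16 = 16·1 + 0   → remainder 0, stop. gcd = 1 (last nonzero row D).
The gcd is 1, so 33 is invertible mod 82. The last nonzero row gives −2·82 + 5·33 = 1, so t = 5. So 33^(−1) ≡ 5 (mod 82). Verify: 33 · 5 = 165 ≡ 1 (mod 82). ✓

Final answer: 33^(−1) ≡ 5 (mod 82)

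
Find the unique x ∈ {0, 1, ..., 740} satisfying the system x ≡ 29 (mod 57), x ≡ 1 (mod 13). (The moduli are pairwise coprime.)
The moduli 57, 13 are pairwise coprime, so by the CRT there is a unique solution mod 57·13 = 741.
Solve by successive substitution. Start with x ≡ 29 (mod 57).
  Combine with x ≡ 1 (mod 13): write x = 29 + 57·t and require 29 + 57·t ≡ 1 (mod 13), i.e. 57·t ≡ 1 − 29 ≡ 11 (mod 13). Since 57^(−1) ≡ 8 (mod 13) (57 ≡ 5 (mod 13)), t ≡ 8·11 ≡ 10 (mod 13). So x ≡ 29 + 57·10 = 599 (mod 741).
Unique solution in [0, 741): x = 599.

Final answer: x ≡ 599 (mod 741); the representative in [0, 741) is 599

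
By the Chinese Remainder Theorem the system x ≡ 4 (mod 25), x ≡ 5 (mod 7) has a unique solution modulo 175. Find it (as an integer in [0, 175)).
The moduli 25, 7 are pairwise coprime, so by the CRT there is a unique solution mod 25·7 = 175.
Solve by successive substitution. Start with x ≡ 4 (mod 25).
  Combine with x ≡ 5 (mod 7): write x = 4 + 25·t and require 4 + 25·t ≡ 5 (mod 7), i.e. 25·t ≡ 5 − 4 ≡ 1 (mod 7). Since 25^(−1) ≡ 2 (mod 7) (25 ≡ 4 (mod 7)), t ≡ 2·1 ≡ 2 (mod 7). So x ≡ 4 + 25·2 = 54 (mod 175).
Unique solution in [0, 175): x = 54.

Final answer: x ≡ 54 (mod 175); the representative in [0, 175) is 54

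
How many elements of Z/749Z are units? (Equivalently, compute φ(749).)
Z/749Z has φ(749) = 636 units

An element a ∈ Z/749Z is a unit iff gcd(a, 749) = 1, so the number of units is φ(749). φ is multiplicative, with φ(p^e) = p^e − p^(e−1). Factorise 749 = 7 · 107. Then
  φ(749) = (7 − 1) · (107 − 1) = 6 · 106 = 636.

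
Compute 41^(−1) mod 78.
Apply the extended Euclidean algorithm to (78, 41), tracking rows (r, s, t) with s·78 + t·41 = r. Each division r_prev = q·r_cur + r_new produces the new row as (previous row) − q·(current row):
  row A: (78, 1, 0)   [1·78 + 0·41 = 78]
  row B: (41, 0, 1)   [0·78 + 1·41 = 41]
  78 = 1·41 + 37   → row C = row A − 1·row B = (37, 1, −1)   [check: 1·78 − 1·41 = 37]
  41 = 1·37 + 4   → row D = row B − 1·row C = (4, −1, 2)   [check: −1·78 + 2·41 = 4]
  37 = 9·4 + 1   → row E = row C − 9·row D = (1, 10, −19)   [check: 10·78 − 19·41 = 1]
  4 = 4·1 + 0   → remainder 0, stop. gcd = 1 (last nonzero row E).
The gcd is 1, so 41 is invertible mod 78. The last nonzero row gives 10·78 − 19·41 = 1, so t = −19. So 41^(−1) ≡ −19 ≡ 59 (mod 78). Verify: 41 · 59 = 2419 ≡ 1 (mod 78). ✓

Final answer: 41^(−1) ≡ 59 (mod 78)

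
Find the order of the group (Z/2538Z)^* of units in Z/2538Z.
(Z/2538Z)^* consists of the classes a with gcd(a, 2538) = 1, so its order is φ(2538). φ is multiplicative, with φ(p^e) = p^e − p^(e−1). Factorise 2538 = 2 · 3^3 · 47. Then
  φ(2538) = (2 − 1) · (3^3 − 3^2) · (47 − 1) = 1 · 18 · 46 = 828.
Thus |(Z/2538Z)^*| = 828.

Final answer: |(Z/2538Z)^*| = 828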